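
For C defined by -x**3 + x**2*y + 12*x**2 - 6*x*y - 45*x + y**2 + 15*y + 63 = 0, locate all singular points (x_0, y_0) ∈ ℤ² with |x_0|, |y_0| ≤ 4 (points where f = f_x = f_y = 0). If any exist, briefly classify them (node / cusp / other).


Singular points: {(3, -3)}; classification: cusp.

Compute partial derivatives:
  f_x = -3*x**2 + 2*x*y + 24*x - 6*y - 45.
  f_y = x**2 - 6*x + 2*y + 15.
Scan x_0 ∈ {−4, ..., 4}. For each x_0, f_y(x_0, y) is a polynomial in y; find its integer roots y ∈ {−4, ..., 4}, then test f_x and f at those candidates.
  x = -4: f_y(-4, y) = 2*y + 55; no integer root y with |y| ≤ 4.
  x = -3: f_y(-3, y) = 2*y + 42; no integer root y with |y| ≤ 4.
  x = -2: f_y(-2, y) = 2*y + 31; no integer root y with |y| ≤ 4.
  x = -1: f_y(-1, y) = 2*y + 22; no integer root y with |y| ≤ 4.
  x = 0: f_y(0, y) = 2*y + 15; no integer root y with |y| ≤ 4.
  x = 1: f_y(1, y) = 2*y + 10; no integer root y with |y| ≤ 4.
  x = 2: f_y(2, y) = 2*y + 7; no integer root y with |y| ≤ 4.
  x = 3: f_y(3, y) = 2*y + 6; vanishes at y ∈ {-3}. (3, -3): f_x = 0, f = 0 — SINGULAR.
  x = 4: f_y(4, y) = 2*y + 7; no integer root y with |y| ≤ 4.
Only singular point on the grid: (3, -3).
Classify: substitute x = 3 + u, y = -3 + v and expand: f = -u**3 + u**2*v + v**2.
No constant or linear terms (consistent with a singular point). Quadratic part: v**2. Cubic part: -u**3 + u**2*v.
The quadratic part v**2 is a perfect square, so there is a single (double) tangent line v = 0, i.e. y = -3. Restricting the cubic part to that line (v = 0) leaves -u**3 ≠ 0, so f is not divisible by v and the branch is v² ≈ u**3 to lowest order — this is a cusp.
Classification: cusp.


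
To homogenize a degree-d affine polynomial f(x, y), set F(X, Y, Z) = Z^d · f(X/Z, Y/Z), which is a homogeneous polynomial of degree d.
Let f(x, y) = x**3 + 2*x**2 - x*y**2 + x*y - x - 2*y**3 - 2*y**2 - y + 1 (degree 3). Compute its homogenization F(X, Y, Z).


F(X, Y, Z) = X**3 + 2*X**2*Z - X*Y**2 + X*Y*Z - X*Z**2 - 2*Y**3 - 2*Y**2*Z - Y*Z**2 + Z**3

deg(f) = 3.
Substitute x = X/Z, y = Y/Z into f, then multiply by Z^3.
  monomial 1·x^3·y^0 ↦ 1·X^3·Y^0·Z^0.
  monomial 2·x^2·y^0 ↦ 2·X^2·Y^0·Z^1.
  monomial -1·x^1·y^2 ↦ -1·X^1·Y^2·Z^0.
  monomial 1·x^1·y^1 ↦ 1·X^1·Y^1·Z^1.
  monomial -1·x^1·y^0 ↦ -1·X^1·Y^0·Z^2.
  monomial -2·x^0·y^3 ↦ -2·X^0·Y^3·Z^0.
  monomial -2·x^0·y^2 ↦ -2·X^0·Y^2·Z^1.
  monomial -1·x^0·y^1 ↦ -1·X^0·Y^1·Z^2.
  monomial 1·x^0·y^0 ↦ 1·X^0·Y^0·Z^3.
Collecting: F(X, Y, Z) = X**3 + 2*X**2*Z - X*Y**2 + X*Y*Z - X*Z**2 - 2*Y**3 - 2*Y**2*Z - Y*Z**2 + Z**3.


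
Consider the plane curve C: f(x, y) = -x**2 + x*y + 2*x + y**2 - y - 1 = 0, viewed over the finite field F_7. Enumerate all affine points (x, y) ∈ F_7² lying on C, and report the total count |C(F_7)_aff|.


Affine F_7-points: {(1, 0)}; count = 1.

For each of the 49 pairs (x, y) ∈ F_7², evaluate f(x, y) mod 7. Record the zeros.
  x = 0: [0↦6, 1↦6, 2↦1, 3↦5, 4↦4, 5↦5, 6↦1]  zeros at y ∈ ∅
  x = 1: [0↦0, 1↦1, 2↦4, 3↦2, 4↦2, 5↦4, 6↦1]  zeros at y ∈ {0}
  x = 2: [0↦6, 1↦1, 2↦5, 3↦4, 4↦5, 5↦1, 6↦6]  zeros at y ∈ ∅
  x = 3: [0↦3, 1↦6, 2↦4, 3↦4, 4↦6, 5↦3, 6↦2]  zeros at y ∈ ∅
  x = 4: [0↦5, 1↦2, 2↦1, 3↦2, 4↦5, 5↦3, 6↦3]  zeros at y ∈ ∅
  x = 5: [0↦5, 1↦3, 2↦3, 3↦5, 4↦2, 5↦1, 6↦2]  zeros at y ∈ ∅
  x = 6: [0↦3, 1↦2, 2↦3, 3↦6, 4↦4, 5↦4, 6↦6]  zeros at y ∈ ∅
Collecting zeros: affine points = {(1, 0)}.
Total count |C(F_7)_aff| = 1.


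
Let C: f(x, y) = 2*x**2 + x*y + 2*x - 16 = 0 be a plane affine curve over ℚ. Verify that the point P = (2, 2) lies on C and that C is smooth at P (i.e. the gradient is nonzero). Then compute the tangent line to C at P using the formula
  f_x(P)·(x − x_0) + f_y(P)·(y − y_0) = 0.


Tangent line at P: 12*x + 2*y - 28 = 0.

Step 1: f(2, 2) = 0, so P lies on C.
Step 2: partial derivatives
  f_x(x, y) = 4*x + y + 2, f_y(x, y) = x.
  f_x(P) = 12, f_y(P) = 2 (gradient nonzero, so P is smooth).
Step 3: tangent line at P: 12·(x − 2) + 2·(y − 2) = 0.
Expanding: 12*x + 2*y - 28 = 0.


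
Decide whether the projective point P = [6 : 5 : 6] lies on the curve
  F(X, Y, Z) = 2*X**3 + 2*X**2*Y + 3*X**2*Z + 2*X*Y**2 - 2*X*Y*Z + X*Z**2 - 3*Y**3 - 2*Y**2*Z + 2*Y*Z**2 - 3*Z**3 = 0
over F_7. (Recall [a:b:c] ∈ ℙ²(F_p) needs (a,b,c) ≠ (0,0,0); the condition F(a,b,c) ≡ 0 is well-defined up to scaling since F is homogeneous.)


F(6,5,6) ≡ 3 (mod 7); P is NOT on the curve.

Evaluate F(6, 5, 6) term-by-term (mod 7).
  2*X**3 ↦ 2·216·1·1 = 432
  2*X**2*Y ↦ 2·36·5·1 = 360
  3*X**2*Z ↦ 3·36·1·6 = 648
  2*X*Y**2 ↦ 2·6·25·1 = 300
  -2*X*Y*Z ↦ -2·6·5·6 = -360
  X*Z**2 ↦ 1·6·1·36 = 216
  -3*Y**3 ↦ -3·1·125·1 = -375
  -2*Y**2*Z ↦ -2·1·25·6 = -300
  2*Y*Z**2 ↦ 2·1·5·36 = 360
  -3*Z**3 ↦ -3·1·1·216 = -648
Sum: F(6, 5, 6) = (432) + (360) + (648) + (300) + (-360) + (216) + (-375) + (-300) + (360) + (-648) = 633.
Reducing mod 7: 633 ≡ 3 (mod 7).
Since F(a, b, c) ≡ 3 ≠ 0 (mod 7), P does NOT lie on the curve.


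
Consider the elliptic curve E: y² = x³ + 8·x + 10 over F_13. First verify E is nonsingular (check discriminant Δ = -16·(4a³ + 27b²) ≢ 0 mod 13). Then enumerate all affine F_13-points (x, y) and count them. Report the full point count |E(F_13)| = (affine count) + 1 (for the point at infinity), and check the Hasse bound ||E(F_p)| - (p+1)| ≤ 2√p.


Affine points = {(0, 6), (0, 7), (3, 3), (3, 10), (6, 1), (6, 12), (8, 1), (8, 12), (11, 5), (11, 8), (12, 1), (12, 12)}; affine count = 12; |E(F_13)| = 13.

Discriminant check: Δ ∝ 4a³ + 27b² = 4·8³ + 27·10² = 4·512 + 27·100 ≡ 3 (mod 13). Nonzero ⇒ E is nonsingular.
For each x ∈ F_13, compute rhs = x³ + 8·x + 10 mod 13, then count y ∈ F_13 with y² ≡ rhs.
  x = 0: rhs = 10, matching y values: 6, 7 (2 points).
  x = 1: rhs = 6, matching y values: none (0 points).
  x = 2: rhs = 8, matching y values: none (0 points).
  x = 3: rhs = 9, matching y values: 3, 10 (2 points).
  x = 4: rhs = 2, matching y values: none (0 points).
  x = 5: rhs = 6, matching y values: none (0 points).
  x = 6: rhs = 1, matching y values: 1, 12 (2 points).
  x = 7: rhs = 6, matching y values: none (0 points).
  x = 8: rhs = 1, matching y values: 1, 12 (2 points).
  x = 9: rhs = 5, matching y values: none (0 points).
  x = 10: rhs = 11, matching y values: none (0 points).
  x = 11: rhs = 12, matching y values: 5, 8 (2 points).
  x = 12: rhs = 1, matching y values: 1, 12 (2 points).
Total affine count: 12.
Full point count |E(F_13)| = 12 + 1 = 13.
Hasse bound: |13 − (13+1)| = |-1| = 1 ≤ 2√13 ≈ 7.2111 ✓.


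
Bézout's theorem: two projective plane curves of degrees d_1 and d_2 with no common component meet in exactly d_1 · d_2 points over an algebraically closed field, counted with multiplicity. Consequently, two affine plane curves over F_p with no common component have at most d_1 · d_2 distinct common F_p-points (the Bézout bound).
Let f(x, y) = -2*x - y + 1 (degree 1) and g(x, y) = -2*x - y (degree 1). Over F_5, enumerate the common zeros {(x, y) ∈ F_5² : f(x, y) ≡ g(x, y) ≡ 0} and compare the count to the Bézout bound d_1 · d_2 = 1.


Common zeros: ∅; count = 0; Bézout bound = 1.

deg(f) = 1, deg(g) = 1, so Bézout bound = 1.
Scan x ∈ F_5. For each x, list the y ∈ F_5 with f(x, y) ≡ 0 and those with g(x, y) ≡ 0 (mod 5); the common zeros in that column are the intersection.
  x = 0: f ≡ 0 at y ∈ {1}; g ≡ 0 at y ∈ {0}; common: ∅.
  x = 1: f ≡ 0 at y ∈ {4}; g ≡ 0 at y ∈ {3}; common: ∅.
  x = 2: f ≡ 0 at y ∈ {2}; g ≡ 0 at y ∈ {1}; common: ∅.
  x = 3: f ≡ 0 at y ∈ {0}; g ≡ 0 at y ∈ {4}; common: ∅.
  x = 4: f ≡ 0 at y ∈ {3}; g ≡ 0 at y ∈ {2}; common: ∅.
Collecting: common zeros = ∅, so the count is 0.
Comparison with the Bézout bound: 0 ≤ 1 = deg(f)·deg(g), as expected for curves with no common component (the affine F_5-count falls short of the bound because intersections may lie at infinity, over extension fields, or carry multiplicity).


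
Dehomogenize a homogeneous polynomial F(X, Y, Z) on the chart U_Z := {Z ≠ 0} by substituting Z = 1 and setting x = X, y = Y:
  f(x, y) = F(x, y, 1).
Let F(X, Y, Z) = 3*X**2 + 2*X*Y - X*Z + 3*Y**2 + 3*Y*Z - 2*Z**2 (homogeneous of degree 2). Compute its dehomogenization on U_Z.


f(x, y) = 3*x**2 + 2*x*y - x + 3*y**2 + 3*y - 2

On U_Z we set Z = 1. Each monomial c·X^i·Y^j·Z^k in F becomes c·x^i·y^j·1^k = c·x^i·y^j.
Substituting Z = 1: F(X, Y, 1) = 3*x**2 + 2*x*y - x + 3*y**2 + 3*y - 2.
Note: deg(f) ≤ deg(F) = 2; strict inequality happens when F is divisible by Z (lost terms).


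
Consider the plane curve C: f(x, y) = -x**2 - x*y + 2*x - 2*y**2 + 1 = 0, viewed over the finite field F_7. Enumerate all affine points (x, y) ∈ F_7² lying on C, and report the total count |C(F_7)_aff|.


Affine F_7-points: {(0, 2), (0, 5), (3, 1), (4, 0), (4, 5), (5, 0), (5, 1)}; count = 7.

For each of the 49 pairs (x, y) ∈ F_7², evaluate f(x, y) mod 7. Record the zeros.
  x = 0: [0↦1, 1↦6, 2↦0, 3↦4, 4↦4, 5↦0, 6↦6]  zeros at y ∈ {2, 5}
  x = 1: [0↦2, 1↦6, 2↦6, 3↦2, 4↦1, 5↦3, 6↦1]  zeros at y ∈ ∅
  x = 2: [0↦1, 1↦4, 2↦3, 3↦5, 4↦3, 5↦4, 6↦1]  zeros at y ∈ ∅
  x = 3: [0↦5, 1↦0, 2↦5, 3↦6, 4↦3, 5↦3, 6↦6]  zeros at y ∈ {1}
  x = 4: [0↦0, 1↦1, 2↦5, 3↦5, 4↦1, 5↦0, 6↦2]  zeros at y ∈ {0, 5}
  x = 5: [0↦0, 1↦0, 2↦3, 3↦2, 4↦4, 5↦2, 6↦3]  zeros at y ∈ {0, 1}
  x = 6: [0↦5, 1↦4, 2↦6, 3↦4, 4↦5, 5↦2, 6↦2]  zeros at y ∈ ∅
Collecting zeros: affine points = {(0, 2), (0, 5), (3, 1), (4, 0), (4, 5), (5, 0), (5, 1)}.
Total count |C(F_7)_aff| = 7.


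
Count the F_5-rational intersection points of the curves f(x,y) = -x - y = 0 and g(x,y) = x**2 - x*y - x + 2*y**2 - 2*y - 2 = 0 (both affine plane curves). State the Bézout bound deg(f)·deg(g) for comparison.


Common zeros: ∅; count = 0; Bézout bound = 2.

deg(f) = 1, deg(g) = 2, so Bézout bound = 2.
Scan x ∈ F_5. For each x, list the y ∈ F_5 with f(x, y) ≡ 0 and those with g(x, y) ≡ 0 (mod 5); the common zeros in that column are the intersection.
  x = 0: f ≡ 0 at y ∈ {0}; g ≡ 0 at y ∈ {3}; common: ∅.
  x = 1: f ≡ 0 at y ∈ {4}; g ≡ 0 at y ∈ {2}; common: ∅.
  x = 2: f ≡ 0 at y ∈ {3}; g ≡ 0 at y ∈ {0, 2}; common: ∅.
  x = 3: f ≡ 0 at y ∈ {2}; g ≡ 0 at y ∈ ∅; common: ∅.
  x = 4: f ≡ 0 at y ∈ {1}; g ≡ 0 at y ∈ {0, 3}; common: ∅.
Collecting: common zeros = ∅, so the count is 0.
Comparison with the Bézout bound: 0 ≤ 2 = deg(f)·deg(g), as expected for curves with no common component (the affine F_5-count falls short of the bound because intersections may lie at infinity, over extension fields, or carry multiplicity).


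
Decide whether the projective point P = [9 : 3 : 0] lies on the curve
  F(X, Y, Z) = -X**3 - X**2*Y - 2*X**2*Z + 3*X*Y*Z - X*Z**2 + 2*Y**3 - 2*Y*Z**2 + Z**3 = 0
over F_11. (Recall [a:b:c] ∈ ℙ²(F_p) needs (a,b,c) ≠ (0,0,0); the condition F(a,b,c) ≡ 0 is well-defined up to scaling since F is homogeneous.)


F(9,3,0) ≡ 6 (mod 11); P is NOT on the curve.

Evaluate F(9, 3, 0) term-by-term (mod 11).
  -X**3 ↦ -1·729·1·1 = -729
  -X**2*Y ↦ -1·81·3·1 = -243
  -2*X**2*Z ↦ -2·81·1·0 = 0
  3*X*Y*Z ↦ 3·9·3·0 = 0
  -X*Z**2 ↦ -1·9·1·0 = 0
  2*Y**3 ↦ 2·1·27·1 = 54
  -2*Y*Z**2 ↦ -2·1·3·0 = 0
  Z**3 ↦ 1·1·1·0 = 0
Sum: F(9, 3, 0) = (-729) + (-243) + (0) + (0) + (0) + (54) + (0) + (0) = -918.
Reducing mod 11: -918 ≡ 6 (mod 11).
Since F(a, b, c) ≡ 6 ≠ 0 (mod 11), P does NOT lie on the curve.


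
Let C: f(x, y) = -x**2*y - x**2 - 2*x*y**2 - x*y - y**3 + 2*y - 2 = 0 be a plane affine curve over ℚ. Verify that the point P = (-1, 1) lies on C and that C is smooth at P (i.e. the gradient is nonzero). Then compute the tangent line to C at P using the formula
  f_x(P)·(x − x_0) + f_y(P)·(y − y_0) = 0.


Tangent line at P: x + 3*y - 2 = 0.

Step 1: f(-1, 1) = 0, so P lies on C.
Step 2: partial derivatives
  f_x(x, y) = -2*x*y - 2*x - 2*y**2 - y, f_y(x, y) = -x**2 - 4*x*y - x - 3*y**2 + 2.
  f_x(P) = 1, f_y(P) = 3 (gradient nonzero, so P is smooth).
Step 3: tangent line at P: 1·(x − -1) + 3·(y − 1) = 0.
Expanding: x + 3*y - 2 = 0.


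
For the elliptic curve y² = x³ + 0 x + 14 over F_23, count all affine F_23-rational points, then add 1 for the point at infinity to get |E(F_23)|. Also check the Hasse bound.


Affine points = {(3, 8), (3, 15), (4, 3), (4, 20), (5, 1), (5, 22), (6, 0), (7, 9), (7, 14), (10, 5), (10, 18), (13, 7), (13, 16), (15, 10), (15, 13), (16, 4), (16, 19), (18, 2), (18, 21), (21, 11), (21, 12), (22, 6), (22, 17)}; affine count = 23; |E(F_23)| = 24.

Discriminant check: Δ ∝ 4a³ + 27b² = 4·0³ + 27·14² = 4·0 + 27·196 ≡ 2 (mod 23). Nonzero ⇒ E is nonsingular.
For each x ∈ F_23, compute rhs = x³ + 0·x + 14 mod 23, then count y ∈ F_23 with y² ≡ rhs.
  x = 0: rhs = 14, matching y values: none (0 points).
  x = 1: rhs = 15, matching y values: none (0 points).
  x = 2: rhs = 22, matching y values: none (0 points).
  x = 3: rhs = 18, matching y values: 8, 15 (2 points).
  x = 4: rhs = 9, matching y values: 3, 20 (2 points).
  x = 5: rhs = 1, matching y values: 1, 22 (2 points).
  x = 6: rhs = 0, matching y values: 0 (1 points).
  x = 7: rhs = 12, matching y values: 9, 14 (2 points).
  x = 8: rhs = 20, matching y values: none (0 points).
  x = 9: rhs = 7, matching y values: none (0 points).
  x = 10: rhs = 2, matching y values: 5, 18 (2 points).
  x = 11: rhs = 11, matching y values: none (0 points).
  x = 12: rhs = 17, matching y values: none (0 points).
  x = 13: rhs = 3, matching y values: 7, 16 (2 points).
  x = 14: rhs = 21, matching y values: none (0 points).
  x = 15: rhs = 8, matching y values: 10, 13 (2 points).
  x = 16: rhs = 16, matching y values: 4, 19 (2 points).
  x = 17: rhs = 5, matching y values: none (0 points).
  x = 18: rhs = 4, matching y values: 2, 21 (2 points).
  x = 19: rhs = 19, matching y values: none (0 points).
  x = 20: rhs = 10, matching y values: none (0 points).
  x = 21: rhs = 6, matching y values: 11, 12 (2 points).
  x = 22: rhs = 13, matching y values: 6, 17 (2 points).
Total affine count: 23.
Full point count |E(F_23)| = 23 + 1 = 24.
Hasse bound: |24 − (23+1)| = |0| = 0 ≤ 2√23 ≈ 9.5917 ✓.


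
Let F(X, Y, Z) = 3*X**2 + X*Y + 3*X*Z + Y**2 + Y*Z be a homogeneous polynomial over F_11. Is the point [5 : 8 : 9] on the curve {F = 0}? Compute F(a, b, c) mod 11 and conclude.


F(5,8,9) ≡ 1 (mod 11); P is NOT on the curve.

Evaluate F(5, 8, 9) term-by-term (mod 11).
  3*X**2 ↦ 3·25·1·1 = 75
  X*Y ↦ 1·5·8·1 = 40
  3*X*Z ↦ 3·5·1·9 = 135
  Y**2 ↦ 1·1·64·1 = 64
  Y*Z ↦ 1·1·8·9 = 72
Sum: F(5, 8, 9) = (75) + (40) + (135) + (64) + (72) = 386.
Reducing mod 11: 386 ≡ 1 (mod 11).
Since F(a, b, c) ≡ 1 ≠ 0 (mod 11), P does NOT lie on the curve.


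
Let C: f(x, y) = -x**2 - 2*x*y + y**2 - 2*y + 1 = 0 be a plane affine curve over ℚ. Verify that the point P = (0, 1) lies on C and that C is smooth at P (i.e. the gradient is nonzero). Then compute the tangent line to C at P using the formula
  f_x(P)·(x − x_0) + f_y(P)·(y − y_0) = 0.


Tangent line at P: -2*x = 0.

Step 1: f(0, 1) = 0, so P lies on C.
Step 2: partial derivatives
  f_x(x, y) = -2*x - 2*y, f_y(x, y) = -2*x + 2*y - 2.
  f_x(P) = -2, f_y(P) = 0 (gradient nonzero, so P is smooth).
Step 3: tangent line at P: -2·(x − 0) + 0·(y − 1) = 0.
Expanding: -2*x = 0.


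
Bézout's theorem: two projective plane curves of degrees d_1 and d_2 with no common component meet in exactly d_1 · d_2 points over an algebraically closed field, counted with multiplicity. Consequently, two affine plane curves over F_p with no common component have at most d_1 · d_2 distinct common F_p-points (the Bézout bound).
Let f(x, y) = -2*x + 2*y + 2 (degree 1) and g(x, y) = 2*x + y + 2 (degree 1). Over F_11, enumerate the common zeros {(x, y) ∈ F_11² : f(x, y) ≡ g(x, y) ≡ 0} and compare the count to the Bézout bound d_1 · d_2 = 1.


Common zeros: {(7, 6)}; count = 1; Bézout bound = 1.

deg(f) = 1, deg(g) = 1, so Bézout bound = 1.
Scan x ∈ F_11. For each x, list the y ∈ F_11 with f(x, y) ≡ 0 and those with g(x, y) ≡ 0 (mod 11); the common zeros in that column are the intersection.
  x = 0: f ≡ 0 at y ∈ {10}; g ≡ 0 at y ∈ {9}; common: ∅.
  x = 1: f ≡ 0 at y ∈ {0}; g ≡ 0 at y ∈ {7}; common: ∅.
  x = 2: f ≡ 0 at y ∈ {1}; g ≡ 0 at y ∈ {5}; common: ∅.
  x = 3: f ≡ 0 at y ∈ {2}; g ≡ 0 at y ∈ {3}; common: ∅.
  x = 4: f ≡ 0 at y ∈ {3}; g ≡ 0 at y ∈ {1}; common: ∅.
  x = 5: f ≡ 0 at y ∈ {4}; g ≡ 0 at y ∈ {10}; common: ∅.
  x = 6: f ≡ 0 at y ∈ {5}; g ≡ 0 at y ∈ {8}; common: ∅.
  x = 7: f ≡ 0 at y ∈ {6}; g ≡ 0 at y ∈ {6}; common: {6}.
  x = 8: f ≡ 0 at y ∈ {7}; g ≡ 0 at y ∈ {4}; common: ∅.
  x = 9: f ≡ 0 at y ∈ {8}; g ≡ 0 at y ∈ {2}; common: ∅.
  x = 10: f ≡ 0 at y ∈ {9}; g ≡ 0 at y ∈ {0}; common: ∅.
Collecting: common zeros = {(7, 6)}, so the count is 1.
Comparison with the Bézout bound: 1 ≤ 1 = deg(f)·deg(g), as expected for curves with no common component (the bound is attained).


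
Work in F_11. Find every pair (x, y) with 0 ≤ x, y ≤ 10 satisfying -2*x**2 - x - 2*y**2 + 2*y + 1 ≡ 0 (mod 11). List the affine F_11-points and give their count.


Affine F_11-points: {(0, 3), (0, 9), (2, 4), (2, 8), (3, 4), (3, 8), (5, 3), (5, 9), (6, 0), (6, 1), (10, 0), (10, 1)}; count = 12.

For each of the 121 pairs (x, y) ∈ F_11², evaluate f(x, y) mod 11. Record the zeros.
  x = 0: [0↦1, 1↦1, 2↦8, 3↦0, 4↦10, 5↦5, 6↦7, 7↦5, 8↦10, 9↦0, 10↦8]  zeros at y ∈ {3, 9}
  x = 1: [0↦9, 1↦9, 2↦5, 3↦8, 4↦7, 5↦2, 6↦4, 7↦2, 8↦7, 9↦8, 10↦5]  zeros at y ∈ ∅
  x = 2: [0↦2, 1↦2, 2↦9, 3↦1, 4↦0, 5↦6, 6↦8, 7↦6, 8↦0, 9↦1, 10↦9]  zeros at y ∈ {4, 8}
  x = 3: [0↦2, 1↦2, 2↦9, 3↦1, 4↦0, 5↦6, 6↦8, 7↦6, 8↦0, 9↦1, 10↦9]  zeros at y ∈ {4, 8}
  x = 4: [0↦9, 1↦9, 2↦5, 3↦8, 4↦7, 5↦2, 6↦4, 7↦2, 8↦7, 9↦8, 10↦5]  zeros at y ∈ ∅
  x = 5: [0↦1, 1↦1, 2↦8, 3↦0, 4↦10, 5↦5, 6↦7, 7↦5, 8↦10, 9↦0, 10↦8]  zeros at y ∈ {3, 9}
  x = 6: [0↦0, 1↦0, 2↦7, 3↦10, 4↦9, 5↦4, 6↦6, 7↦4, 8↦9, 9↦10, 10↦7]  zeros at y ∈ {0, 1}
  x = 7: [0↦6, 1↦6, 2↦2, 3↦5, 4↦4, 5↦10, 6↦1, 7↦10, 8↦4, 9↦5, 10↦2]  zeros at y ∈ ∅
  x = 8: [0↦8, 1↦8, 2↦4, 3↦7, 4↦6, 5↦1, 6↦3, 7↦1, 8↦6, 9↦7, 10↦4]  zeros at y ∈ ∅
  x = 9: [0↦6, 1↦6, 2↦2, 3↦5, 4↦4, 5↦10, 6↦1, 7↦10, 8↦4, 9↦5, 10↦2]  zeros at y ∈ ∅
  x = 10: [0↦0, 1↦0, 2↦7, 3↦10, 4↦9, 5↦4, 6↦6, 7↦4, 8↦9, 9↦10, 10↦7]  zeros at y ∈ {0, 1}
Collecting zeros: affine points = {(0, 3), (0, 9), (2, 4), (2, 8), (3, 4), (3, 8), (5, 3), (5, 9), (6, 0), (6, 1), (10, 0), (10, 1)}.
Total count |C(F_11)_aff| = 12.


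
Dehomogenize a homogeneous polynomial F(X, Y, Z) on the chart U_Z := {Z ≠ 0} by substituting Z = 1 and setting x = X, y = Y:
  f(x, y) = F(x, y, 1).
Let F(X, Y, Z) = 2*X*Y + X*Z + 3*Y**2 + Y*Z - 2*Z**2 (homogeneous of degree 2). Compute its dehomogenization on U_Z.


f(x, y) = 2*x*y + x + 3*y**2 + y - 2

On U_Z we set Z = 1. Each monomial c·X^i·Y^j·Z^k in F becomes c·x^i·y^j·1^k = c·x^i·y^j.
Substituting Z = 1: F(X, Y, 1) = 2*x*y + x + 3*y**2 + y - 2.
Note: deg(f) ≤ deg(F) = 2; strict inequality happens when F is divisible by Z (lost terms).


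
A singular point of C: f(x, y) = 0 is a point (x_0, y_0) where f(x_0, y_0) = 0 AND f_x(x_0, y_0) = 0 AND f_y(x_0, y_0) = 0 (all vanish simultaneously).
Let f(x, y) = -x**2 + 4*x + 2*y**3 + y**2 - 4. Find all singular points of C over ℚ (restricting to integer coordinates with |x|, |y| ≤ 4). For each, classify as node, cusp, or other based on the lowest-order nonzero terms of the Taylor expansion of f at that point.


Singular points: {(2, 0)}; classification: node.

Compute partial derivatives:
  f_x = 4 - 2*x.
  f_y = 6*y**2 + 2*y.
Scan x_0 ∈ {−4, ..., 4}. For each x_0, f_y(x_0, y) is a polynomial in y; find its integer roots y ∈ {−4, ..., 4}, then test f_x and f at those candidates.
  x = -4: f_y(-4, y) = 6*y**2 + 2*y; vanishes at y ∈ {0}. (-4, 0): f_x = 12 ≠ 0.
  x = -3: f_y(-3, y) = 6*y**2 + 2*y; vanishes at y ∈ {0}. (-3, 0): f_x = 10 ≠ 0.
  x = -2: f_y(-2, y) = 6*y**2 + 2*y; vanishes at y ∈ {0}. (-2, 0): f_x = 8 ≠ 0.
  x = -1: f_y(-1, y) = 6*y**2 + 2*y; vanishes at y ∈ {0}. (-1, 0): f_x = 6 ≠ 0.
  x = 0: f_y(0, y) = 6*y**2 + 2*y; vanishes at y ∈ {0}. (0, 0): f_x = 4 ≠ 0.
  x = 1: f_y(1, y) = 6*y**2 + 2*y; vanishes at y ∈ {0}. (1, 0): f_x = 2 ≠ 0.
  x = 2: f_y(2, y) = 6*y**2 + 2*y; vanishes at y ∈ {0}. (2, 0): f_x = 0, f = 0 — SINGULAR.
  x = 3: f_y(3, y) = 6*y**2 + 2*y; vanishes at y ∈ {0}. (3, 0): f_x = -2 ≠ 0.
  x = 4: f_y(4, y) = 6*y**2 + 2*y; vanishes at y ∈ {0}. (4, 0): f_x = -4 ≠ 0.
Only singular point on the grid: (2, 0).
Classify: substitute x = 2 + u, y = 0 + v and expand: f = -u**2 + 2*v**3 + v**2.
No constant or linear terms (consistent with a singular point). Quadratic part: -u**2 + v**2. Cubic part: 2*v**3.
The quadratic part v**2 - u**2 = (v − u)(v + u) splits into two distinct linear factors, so there are two distinct tangent lines y − 0 = ±(x − 2) — this is a node (ordinary double point).
Classification: node.


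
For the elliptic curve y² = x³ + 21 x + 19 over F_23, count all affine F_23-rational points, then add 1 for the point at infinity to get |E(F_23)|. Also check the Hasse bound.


Affine points = {(1, 8), (1, 15), (2, 0), (4, 11), (4, 12), (6, 4), (6, 19), (7, 7), (7, 16), (8, 3), (8, 20), (15, 11), (15, 12), (16, 9), (16, 14), (19, 3), (19, 20)}; affine count = 17; |E(F_23)| = 18.

Discriminant check: Δ ∝ 4a³ + 27b² = 4·21³ + 27·19² = 4·9261 + 27·361 ≡ 9 (mod 23). Nonzero ⇒ E is nonsingular.
For each x ∈ F_23, compute rhs = x³ + 21·x + 19 mod 23, then count y ∈ F_23 with y² ≡ rhs.
  x = 0: rhs = 19, matching y values: none (0 points).
  x = 1: rhs = 18, matching y values: 8, 15 (2 points).
  x = 2: rhs = 0, matching y values: 0 (1 points).
  x = 3: rhs = 17, matching y values: none (0 points).
  x = 4: rhs = 6, matching y values: 11, 12 (2 points).
  x = 5: rhs = 19, matching y values: none (0 points).
  x = 6: rhs = 16, matching y values: 4, 19 (2 points).
  x = 7: rhs = 3, matching y values: 7, 16 (2 points).
  x = 8: rhs = 9, matching y values: 3, 20 (2 points).
  x = 9: rhs = 17, matching y values: none (0 points).
  x = 10: rhs = 10, matching y values: none (0 points).
  x = 11: rhs = 17, matching y values: none (0 points).
  x = 12: rhs = 21, matching y values: none (0 points).
  x = 13: rhs = 5, matching y values: none (0 points).
  x = 14: rhs = 21, matching y values: none (0 points).
  x = 15: rhs = 6, matching y values: 11, 12 (2 points).
  x = 16: rhs = 12, matching y values: 9, 14 (2 points).
  x = 17: rhs = 22, matching y values: none (0 points).
  x = 18: rhs = 19, matching y values: none (0 points).
  x = 19: rhs = 9, matching y values: 3, 20 (2 points).
  x = 20: rhs = 21, matching y values: none (0 points).
  x = 21: rhs = 15, matching y values: none (0 points).
  x = 22: rhs = 20, matching y values: none (0 points).
Total affine count: 17.
Full point count |E(F_23)| = 17 + 1 = 18.
Hasse bound: |18 − (23+1)| = |-6| = 6 ≤ 2√23 ≈ 9.5917 ✓.


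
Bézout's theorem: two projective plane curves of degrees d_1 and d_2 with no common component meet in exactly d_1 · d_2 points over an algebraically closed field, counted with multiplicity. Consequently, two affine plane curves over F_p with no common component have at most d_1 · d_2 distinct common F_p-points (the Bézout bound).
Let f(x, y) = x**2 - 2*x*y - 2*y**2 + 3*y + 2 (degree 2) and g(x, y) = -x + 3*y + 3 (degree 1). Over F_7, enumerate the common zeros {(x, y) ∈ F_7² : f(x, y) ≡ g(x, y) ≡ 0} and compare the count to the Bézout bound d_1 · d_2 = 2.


Common zeros: ∅; count = 0; Bézout bound = 2.

deg(f) = 2, deg(g) = 1, so Bézout bound = 2.
Scan x ∈ F_7. For each x, list the y ∈ F_7 with f(x, y) ≡ 0 and those with g(x, y) ≡ 0 (mod 7); the common zeros in that column are the intersection.
  x = 0: f ≡ 0 at y ∈ {2, 3}; g ≡ 0 at y ∈ {6}; common: ∅.
  x = 1: f ≡ 0 at y ∈ {5, 6}; g ≡ 0 at y ∈ {4}; common: ∅.
  x = 2: f ≡ 0 at y ∈ {5}; g ≡ 0 at y ∈ {2}; common: ∅.
  x = 3: f ≡ 0 at y ∈ ∅; g ≡ 0 at y ∈ {0}; common: ∅.
  x = 4: f ≡ 0 at y ∈ {2, 6}; g ≡ 0 at y ∈ {5}; common: ∅.
  x = 5: f ≡ 0 at y ∈ ∅; g ≡ 0 at y ∈ {3}; common: ∅.
  x = 6: f ≡ 0 at y ∈ {3}; g ≡ 0 at y ∈ {1}; common: ∅.
Collecting: common zeros = ∅, so the count is 0.
Comparison with the Bézout bound: 0 ≤ 2 = deg(f)·deg(g), as expected for curves with no common component (the affine F_7-count falls short of the bound because intersections may lie at infinity, over extension fields, or carry multiplicity).


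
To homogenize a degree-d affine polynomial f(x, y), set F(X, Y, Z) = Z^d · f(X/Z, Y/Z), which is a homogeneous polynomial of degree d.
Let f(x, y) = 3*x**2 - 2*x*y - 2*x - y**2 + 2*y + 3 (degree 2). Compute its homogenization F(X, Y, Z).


F(X, Y, Z) = 3*X**2 - 2*X*Y - 2*X*Z - Y**2 + 2*Y*Z + 3*Z**2

deg(f) = 2.
Substitute x = X/Z, y = Y/Z into f, then multiply by Z^2.
  monomial 3·x^2·y^0 ↦ 3·X^2·Y^0·Z^0.
  monomial -2·x^1·y^1 ↦ -2·X^1·Y^1·Z^0.
  monomial -2·x^1·y^0 ↦ -2·X^1·Y^0·Z^1.
  monomial -1·x^0·y^2 ↦ -1·X^0·Y^2·Z^0.
  monomial 2·x^0·y^1 ↦ 2·X^0·Y^1·Z^1.
  monomial 3·x^0·y^0 ↦ 3·X^0·Y^0·Z^2.
Collecting: F(X, Y, Z) = 3*X**2 - 2*X*Y - 2*X*Z - Y**2 + 2*Y*Z + 3*Z**2.


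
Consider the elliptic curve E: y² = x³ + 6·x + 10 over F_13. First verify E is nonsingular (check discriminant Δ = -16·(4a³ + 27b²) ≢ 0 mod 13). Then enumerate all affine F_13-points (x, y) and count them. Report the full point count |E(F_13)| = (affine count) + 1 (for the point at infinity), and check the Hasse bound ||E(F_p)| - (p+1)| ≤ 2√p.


Affine points = {(0, 6), (0, 7), (1, 2), (1, 11), (2, 2), (2, 11), (3, 4), (3, 9), (5, 3), (5, 10), (9, 0), (10, 2), (10, 11), (11, 4), (11, 9), (12, 4), (12, 9)}; affine count = 17; |E(F_13)| = 18.

Discriminant check: Δ ∝ 4a³ + 27b² = 4·6³ + 27·10² = 4·216 + 27·100 ≡ 2 (mod 13). Nonzero ⇒ E is nonsingular.
For each x ∈ F_13, compute rhs = x³ + 6·x + 10 mod 13, then count y ∈ F_13 with y² ≡ rhs.
  x = 0: rhs = 10, matching y values: 6, 7 (2 points).
  x = 1: rhs = 4, matching y values: 2, 11 (2 points).
  x = 2: rhs = 4, matching y values: 2, 11 (2 points).
  x = 3: rhs = 3, matching y values: 4, 9 (2 points).
  x = 4: rhs = 7, matching y values: none (0 points).
  x = 5: rhs = 9, matching y values: 3, 10 (2 points).
  x = 6: rhs = 2, matching y values: none (0 points).
  x = 7: rhs = 5, matching y values: none (0 points).
  x = 8: rhs = 11, matching y values: none (0 points).
  x = 9: rhs = 0, matching y values: 0 (1 points).
  x = 10: rhs = 4, matching y values: 2, 11 (2 points).
  x = 11: rhs = 3, matching y values: 4, 9 (2 points).
  x = 12: rhs = 3, matching y values: 4, 9 (2 points).
Total affine count: 17.
Full point count |E(F_13)| = 17 + 1 = 18.
Hasse bound: |18 − (13+1)| = |4| = 4 ≤ 2√13 ≈ 7.2111 ✓.


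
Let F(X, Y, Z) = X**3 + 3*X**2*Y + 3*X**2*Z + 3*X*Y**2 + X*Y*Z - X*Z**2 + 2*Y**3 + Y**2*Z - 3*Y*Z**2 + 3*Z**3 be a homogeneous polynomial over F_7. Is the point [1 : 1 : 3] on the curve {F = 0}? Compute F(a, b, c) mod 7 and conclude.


F(1,1,3) ≡ 6 (mod 7); P is NOT on the curve.

Evaluate F(1, 1, 3) term-by-term (mod 7).
  X**3 ↦ 1·1·1·1 = 1
  3*X**2*Y ↦ 3·1·1·1 = 3
  3*X**2*Z ↦ 3·1·1·3 = 9
  3*X*Y**2 ↦ 3·1·1·1 = 3
  X*Y*Z ↦ 1·1·1·3 = 3
  -X*Z**2 ↦ -1·1·1·9 = -9
  2*Y**3 ↦ 2·1·1·1 = 2
  Y**2*Z ↦ 1·1·1·3 = 3
  -3*Y*Z**2 ↦ -3·1·1·9 = -27
  3*Z**3 ↦ 3·1·1·27 = 81
Sum: F(1, 1, 3) = (1) + (3) + (9) + (3) + (3) + (-9) + (2) + (3) + (-27) + (81) = 69.
Reducing mod 7: 69 ≡ 6 (mod 7).
Since F(a, b, c) ≡ 6 ≠ 0 (mod 7), P does NOT lie on the curve.


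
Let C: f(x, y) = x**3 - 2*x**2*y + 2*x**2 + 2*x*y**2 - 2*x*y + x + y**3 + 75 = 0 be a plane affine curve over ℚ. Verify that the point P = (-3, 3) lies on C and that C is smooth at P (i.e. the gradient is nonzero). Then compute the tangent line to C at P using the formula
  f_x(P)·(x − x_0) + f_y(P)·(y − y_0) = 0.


Tangent line at P: 64*x - 21*y + 255 = 0.

Step 1: f(-3, 3) = 0, so P lies on C.
Step 2: partial derivatives
  f_x(x, y) = 3*x**2 - 4*x*y + 4*x + 2*y**2 - 2*y + 1, f_y(x, y) = -2*x**2 + 4*x*y - 2*x + 3*y**2.
  f_x(P) = 64, f_y(P) = -21 (gradient nonzero, so P is smooth).
Step 3: tangent line at P: 64·(x − -3) + -21·(y − 3) = 0.
Expanding: 64*x - 21*y + 255 = 0.


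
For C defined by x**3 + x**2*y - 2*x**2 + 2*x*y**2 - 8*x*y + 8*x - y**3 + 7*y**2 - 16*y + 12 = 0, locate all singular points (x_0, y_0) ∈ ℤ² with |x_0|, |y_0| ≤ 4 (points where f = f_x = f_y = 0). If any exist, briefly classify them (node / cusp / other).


Singular points: {(0, 2)}; classification: cusp.

Compute partial derivatives:
  f_x = 3*x**2 + 2*x*y - 4*x + 2*y**2 - 8*y + 8.
  f_y = x**2 + 4*x*y - 8*x - 3*y**2 + 14*y - 16.
Scan x_0 ∈ {−4, ..., 4}. For each x_0, f_y(x_0, y) is a polynomial in y; find its integer roots y ∈ {−4, ..., 4}, then test f_x and f at those candidates.
  x = -4: f_y(-4, y) = -3*y**2 - 2*y + 32; no integer root y with |y| ≤ 4.
  x = -3: f_y(-3, y) = -3*y**2 + 2*y + 17; no integer root y with |y| ≤ 4.
  x = -2: f_y(-2, y) = -3*y**2 + 6*y + 4; no integer root y with |y| ≤ 4.
  x = -1: f_y(-1, y) = -3*y**2 + 10*y - 7; vanishes at y ∈ {1}. (-1, 1): f_x = 7 ≠ 0.
  x = 0: f_y(0, y) = -3*y**2 + 14*y - 16; vanishes at y ∈ {2}. (0, 2): f_x = 0, f = 0 — SINGULAR.
  x = 1: f_y(1, y) = -3*y**2 + 18*y - 23; no integer root y with |y| ≤ 4.
  x = 2: f_y(2, y) = -3*y**2 + 22*y - 28; no integer root y with |y| ≤ 4.
  x = 3: f_y(3, y) = -3*y**2 + 26*y - 31; no integer root y with |y| ≤ 4.
  x = 4: f_y(4, y) = -3*y**2 + 30*y - 32; no integer root y with |y| ≤ 4.
Only singular point on the grid: (0, 2).
Classify: substitute x = 0 + u, y = 2 + v and expand: f = u**3 + u**2*v + 2*u*v**2 - v**3 + v**2.
No constant or linear terms (consistent with a singular point). Quadratic part: v**2. Cubic part: u**3 + u**2*v + 2*u*v**2 - v**3.
The quadratic part v**2 is a perfect square, so there is a single (double) tangent line v = 0, i.e. y = 2. Restricting the cubic part to that line (v = 0) leaves u**3 ≠ 0, so f is not divisible by v and the branch is v² ≈ -u**3 to lowest order — this is a cusp.
Classification: cusp.


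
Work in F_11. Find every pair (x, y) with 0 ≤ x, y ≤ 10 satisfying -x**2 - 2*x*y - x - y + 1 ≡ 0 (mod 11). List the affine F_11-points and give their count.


Affine F_11-points: {(0, 1), (1, 7), (2, 10), (3, 0), (4, 4), (6, 7), (7, 0), (8, 1), (9, 4), (10, 10)}; count = 10.

For each of the 121 pairs (x, y) ∈ F_11², evaluate f(x, y) mod 11. Record the zeros.
  x = 0: [0↦1, 1↦0, 2↦10, 3↦9, 4↦8, 5↦7, 6↦6, 7↦5, 8↦4, 9↦3, 10↦2]  zeros at y ∈ {1}
  x = 1: [0↦10, 1↦7, 2↦4, 3↦1, 4↦9, 5↦6, 6↦3, 7↦0, 8↦8, 9↦5, 10↦2]  zeros at y ∈ {7}
  x = 2: [0↦6, 1↦1, 2↦7, 3↦2, 4↦8, 5↦3, 6↦9, 7↦4, 8↦10, 9↦5, 10↦0]  zeros at y ∈ {10}
  x = 3: [0↦0, 1↦4, 2↦8, 3↦1, 4↦5, 5↦9, 6↦2, 7↦6, 8↦10, 9↦3, 10↦7]  zeros at y ∈ {0}
  x = 4: [0↦3, 1↦5, 2↦7, 3↦9, 4↦0, 5↦2, 6↦4, 7↦6, 8↦8, 9↦10, 10↦1]  zeros at y ∈ {4}
  x = 5: [0↦4, 1↦4, 2↦4, 3↦4, 4↦4, 5↦4, 6↦4, 7↦4, 8↦4, 9↦4, 10↦4]  zeros at y ∈ ∅
  x = 6: [0↦3, 1↦1, 2↦10, 3↦8, 4↦6, 5↦4, 6↦2, 7↦0, 8↦9, 9↦7, 10↦5]  zeros at y ∈ {7}
  x = 7: [0↦0, 1↦7, 2↦3, 3↦10, 4↦6, 5↦2, 6↦9, 7↦5, 8↦1, 9↦8, 10↦4]  zeros at y ∈ {0}
  x = 8: [0↦6, 1↦0, 2↦5, 3↦10, 4↦4, 5↦9, 6↦3, 7↦8, 8↦2, 9↦7, 10↦1]  zeros at y ∈ {1}
  x = 9: [0↦10, 1↦2, 2↦5, 3↦8, 4↦0, 5↦3, 6↦6, 7↦9, 8↦1, 9↦4, 10↦7]  zeros at y ∈ {4}
  x = 10: [0↦1, 1↦2, 2↦3, 3↦4, 4↦5, 5↦6, 6↦7, 7↦8, 8↦9, 9↦10, 10↦0]  zeros at y ∈ {10}
Collecting zeros: affine points = {(0, 1), (1, 7), (2, 10), (3, 0), (4, 4), (6, 7), (7, 0), (8, 1), (9, 4), (10, 10)}.
Total count |C(F_11)_aff| = 10.


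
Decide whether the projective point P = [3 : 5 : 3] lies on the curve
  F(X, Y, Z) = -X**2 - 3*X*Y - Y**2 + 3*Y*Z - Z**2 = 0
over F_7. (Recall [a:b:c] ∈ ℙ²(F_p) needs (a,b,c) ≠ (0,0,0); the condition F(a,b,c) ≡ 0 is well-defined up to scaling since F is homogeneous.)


F(3,5,3) ≡ 6 (mod 7); P is NOT on the curve.

Evaluate F(3, 5, 3) term-by-term (mod 7).
  -X**2 ↦ -1·9·1·1 = -9
  -3*X*Y ↦ -3·3·5·1 = -45
  -Y**2 ↦ -1·1·25·1 = -25
  3*Y*Z ↦ 3·1·5·3 = 45
  -Z**2 ↦ -1·1·1·9 = -9
Sum: F(3, 5, 3) = (-9) + (-45) + (-25) + (45) + (-9) = -43.
Reducing mod 7: -43 ≡ 6 (mod 7).
Since F(a, b, c) ≡ 6 ≠ 0 (mod 7), P does NOT lie on the curve.


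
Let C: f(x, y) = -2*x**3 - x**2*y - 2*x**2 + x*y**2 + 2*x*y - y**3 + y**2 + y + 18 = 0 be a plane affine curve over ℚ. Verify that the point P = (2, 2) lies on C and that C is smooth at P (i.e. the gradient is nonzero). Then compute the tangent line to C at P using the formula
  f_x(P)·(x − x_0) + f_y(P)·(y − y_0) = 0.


Tangent line at P: -32*x + y + 62 = 0.

Step 1: f(2, 2) = 0, so P lies on C.
Step 2: partial derivatives
  f_x(x, y) = -6*x**2 - 2*x*y - 4*x + y**2 + 2*y, f_y(x, y) = -x**2 + 2*x*y + 2*x - 3*y**2 + 2*y + 1.
  f_x(P) = -32, f_y(P) = 1 (gradient nonzero, so P is smooth).
Step 3: tangent line at P: -32·(x − 2) + 1·(y − 2) = 0.
Expanding: -32*x + y + 62 = 0.


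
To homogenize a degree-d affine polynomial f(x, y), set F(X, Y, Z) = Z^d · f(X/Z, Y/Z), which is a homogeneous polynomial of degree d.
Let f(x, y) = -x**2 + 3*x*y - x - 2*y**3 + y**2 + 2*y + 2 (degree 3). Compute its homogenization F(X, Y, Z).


F(X, Y, Z) = -X**2*Z + 3*X*Y*Z - X*Z**2 - 2*Y**3 + Y**2*Z + 2*Y*Z**2 + 2*Z**3

deg(f) = 3.
Substitute x = X/Z, y = Y/Z into f, then multiply by Z^3.
  monomial -1·x^2·y^0 ↦ -1·X^2·Y^0·Z^1.
  monomial 3·x^1·y^1 ↦ 3·X^1·Y^1·Z^1.
  monomial -1·x^1·y^0 ↦ -1·X^1·Y^0·Z^2.
  monomial -2·x^0·y^3 ↦ -2·X^0·Y^3·Z^0.
  monomial 1·x^0·y^2 ↦ 1·X^0·Y^2·Z^1.
  monomial 2·x^0·y^1 ↦ 2·X^0·Y^1·Z^2.
  monomial 2·x^0·y^0 ↦ 2·X^0·Y^0·Z^3.
Collecting: F(X, Y, Z) = -X**2*Z + 3*X*Y*Z - X*Z**2 - 2*Y**3 + Y**2*Z + 2*Y*Z**2 + 2*Z**3.


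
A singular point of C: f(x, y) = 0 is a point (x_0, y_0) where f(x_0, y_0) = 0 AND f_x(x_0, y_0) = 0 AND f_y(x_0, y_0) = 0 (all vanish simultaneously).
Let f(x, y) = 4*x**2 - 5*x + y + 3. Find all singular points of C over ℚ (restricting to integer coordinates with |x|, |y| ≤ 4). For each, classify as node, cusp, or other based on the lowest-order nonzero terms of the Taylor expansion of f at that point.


No singular points in the scanned grid; C is smooth there.

Compute partial derivatives:
  f_x = 8*x - 5.
  f_y = 1.
f_y = 1 is a nonzero constant, so f_y never vanishes: no point (x, y) can satisfy f = f_x = f_y = 0. In particular no (x, y) ∈ {−4, ..., 4}² is singular; the curve is smooth.


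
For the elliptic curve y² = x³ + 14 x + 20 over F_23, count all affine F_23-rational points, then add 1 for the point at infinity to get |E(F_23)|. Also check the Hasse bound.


Affine points = {(1, 9), (1, 14), (4, 5), (4, 18), (5, 10), (5, 13), (7, 1), (7, 22), (8, 0), (9, 1), (9, 22), (14, 4), (14, 19), (16, 4), (16, 19), (18, 3), (18, 20)}; affine count = 17; |E(F_23)| = 18.

Discriminant check: Δ ∝ 4a³ + 27b² = 4·14³ + 27·20² = 4·2744 + 27·400 ≡ 18 (mod 23). Nonzero ⇒ E is nonsingular.
For each x ∈ F_23, compute rhs = x³ + 14·x + 20 mod 23, then count y ∈ F_23 with y² ≡ rhs.
  x = 0: rhs = 20, matching y values: none (0 points).
  x = 1: rhs = 12, matching y values: 9, 14 (2 points).
  x = 2: rhs = 10, matching y values: none (0 points).
  x = 3: rhs = 20, matching y values: none (0 points).
  x = 4: rhs = 2, matching y values: 5, 18 (2 points).
  x = 5: rhs = 8, matching y values: 10, 13 (2 points).
  x = 6: rhs = 21, matching y values: none (0 points).
  x = 7: rhs = 1, matching y values: 1, 22 (2 points).
  x = 8: rhs = 0, matching y values: 0 (1 points).
  x = 9: rhs = 1, matching y values: 1, 22 (2 points).
  x = 10: rhs = 10, matching y values: none (0 points).
  x = 11: rhs = 10, matching y values: none (0 points).
  x = 12: rhs = 7, matching y values: none (0 points).
  x = 13: rhs = 7, matching y values: none (0 points).
  x = 14: rhs = 16, matching y values: 4, 19 (2 points).
  x = 15: rhs = 17, matching y values: none (0 points).
  x = 16: rhs = 16, matching y values: 4, 19 (2 points).
  x = 17: rhs = 19, matching y values: none (0 points).
  x = 18: rhs = 9, matching y values: 3, 20 (2 points).
  x = 19: rhs = 15, matching y values: none (0 points).
  x = 20: rhs = 20, matching y values: none (0 points).
  x = 21: rhs = 7, matching y values: none (0 points).
  x = 22: rhs = 5, matching y values: none (0 points).
Total affine count: 17.
Full point count |E(F_23)| = 17 + 1 = 18.
Hasse bound: |18 − (23+1)| = |-6| = 6 ≤ 2√23 ≈ 9.5917 ✓.


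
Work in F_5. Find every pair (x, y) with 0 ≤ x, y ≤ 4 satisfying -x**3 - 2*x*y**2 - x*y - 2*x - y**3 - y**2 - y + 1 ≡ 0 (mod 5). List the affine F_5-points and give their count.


Affine F_5-points: {(2, 1), (2, 2), (4, 2)}; count = 3.

For each of the 25 pairs (x, y) ∈ F_5², evaluate f(x, y) mod 5. Record the zeros.
  x = 0: [0↦1, 1↦3, 2↦2, 3↦2, 4↦2]  zeros at y ∈ ∅
  x = 1: [0↦3, 1↦2, 2↦4, 3↦3, 4↦3]  zeros at y ∈ ∅
  x = 2: [0↦4, 1↦0, 2↦0, 3↦3, 4↦3]  zeros at y ∈ {1, 2}
  x = 3: [0↦3, 1↦1, 2↦4, 3↦1, 4↦1]  zeros at y ∈ ∅
  x = 4: [0↦4, 1↦4, 2↦0, 3↦1, 4↦1]  zeros at y ∈ {2}
Collecting zeros: affine points = {(2, 1), (2, 2), (4, 2)}.
Total count |C(F_5)_aff| = 3.


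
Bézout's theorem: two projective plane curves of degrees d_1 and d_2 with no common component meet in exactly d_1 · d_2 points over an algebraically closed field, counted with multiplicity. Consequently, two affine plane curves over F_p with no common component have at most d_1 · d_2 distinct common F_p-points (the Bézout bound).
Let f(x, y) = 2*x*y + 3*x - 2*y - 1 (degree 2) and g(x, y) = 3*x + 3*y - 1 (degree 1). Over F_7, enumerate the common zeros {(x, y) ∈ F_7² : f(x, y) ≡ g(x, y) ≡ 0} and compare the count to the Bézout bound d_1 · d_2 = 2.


Common zeros: {(5, 0), (6, 6)}; count = 2; Bézout bound = 2.

deg(f) = 2, deg(g) = 1, so Bézout bound = 2.
Scan x ∈ F_7. For each x, list the y ∈ F_7 with f(x, y) ≡ 0 and those with g(x, y) ≡ 0 (mod 7); the common zeros in that column are the intersection.
  x = 0: f ≡ 0 at y ∈ {3}; g ≡ 0 at y ∈ {5}; common: ∅.
  x = 1: f ≡ 0 at y ∈ ∅; g ≡ 0 at y ∈ {4}; common: ∅.
  x = 2: f ≡ 0 at y ∈ {1}; g ≡ 0 at y ∈ {3}; common: ∅.
  x = 3: f ≡ 0 at y ∈ {5}; g ≡ 0 at y ∈ {2}; common: ∅.
  x = 4: f ≡ 0 at y ∈ {4}; g ≡ 0 at y ∈ {1}; common: ∅.
  x = 5: f ≡ 0 at y ∈ {0}; g ≡ 0 at y ∈ {0}; common: {0}.
  x = 6: f ≡ 0 at y ∈ {6}; g ≡ 0 at y ∈ {6}; common: {6}.
Collecting: common zeros = {(5, 0), (6, 6)}, so the count is 2.
Comparison with the Bézout bound: 2 ≤ 2 = deg(f)·deg(g), as expected for curves with no common component (the bound is attained).


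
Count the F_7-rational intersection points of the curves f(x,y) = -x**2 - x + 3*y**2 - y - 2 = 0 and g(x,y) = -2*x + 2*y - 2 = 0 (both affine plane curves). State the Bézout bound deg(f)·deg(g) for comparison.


Common zeros: {(0, 1), (5, 6)}; count = 2; Bézout bound = 2.

deg(f) = 2, deg(g) = 1, so Bézout bound = 2.
Scan x ∈ F_7. For each x, list the y ∈ F_7 with f(x, y) ≡ 0 and those with g(x, y) ≡ 0 (mod 7); the common zeros in that column are the intersection.
  x = 0: f ≡ 0 at y ∈ {1, 4}; g ≡ 0 at y ∈ {1}; common: {1}.
  x = 1: f ≡ 0 at y ∈ {6}; g ≡ 0 at y ∈ {2}; common: ∅.
  x = 2: f ≡ 0 at y ∈ ∅; g ≡ 0 at y ∈ {3}; common: ∅.
  x = 3: f ≡ 0 at y ∈ {0, 5}; g ≡ 0 at y ∈ {4}; common: ∅.
  x = 4: f ≡ 0 at y ∈ ∅; g ≡ 0 at y ∈ {5}; common: ∅.
  x = 5: f ≡ 0 at y ∈ {6}; g ≡ 0 at y ∈ {6}; common: {6}.
  x = 6: f ≡ 0 at y ∈ {1, 4}; g ≡ 0 at y ∈ {0}; common: ∅.
Collecting: common zeros = {(0, 1), (5, 6)}, so the count is 2.
Comparison with the Bézout bound: 2 ≤ 2 = deg(f)·deg(g), as expected for curves with no common component (the bound is attained).
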